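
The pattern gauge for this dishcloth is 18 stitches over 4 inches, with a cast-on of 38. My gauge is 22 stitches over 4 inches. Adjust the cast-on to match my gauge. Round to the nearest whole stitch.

CO 46 sts.

Scale factor = 22 / 18 = 1.222.
38 × 22 / 18 = 46.44 sts.
→ 46 sts.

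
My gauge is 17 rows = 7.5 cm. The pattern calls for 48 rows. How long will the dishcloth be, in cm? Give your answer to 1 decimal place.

21.2 cm.

17 rows / 7.5 cm = 2.267 rows per cm.
48 / 2.267 = 21.18 cm.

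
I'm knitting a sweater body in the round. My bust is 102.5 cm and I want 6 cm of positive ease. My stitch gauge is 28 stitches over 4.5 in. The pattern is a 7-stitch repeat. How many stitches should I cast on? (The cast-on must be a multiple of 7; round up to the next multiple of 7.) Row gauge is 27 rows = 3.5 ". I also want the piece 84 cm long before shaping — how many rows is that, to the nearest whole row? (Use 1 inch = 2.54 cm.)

Finished = 102.5 + 6 = 108.5 cm.
108.5 cm × 1/2.54 = 42.72 inches.
28/4.5 = 6.222 sts per in; 42.72 × 6.222 = 265.79 sts.
Next multiple of 7 → 266.
84 cm = 33.07 inches; × 7.714 = 255.12 → 255 rows.

Cast on 266 stitches; work 255 rows.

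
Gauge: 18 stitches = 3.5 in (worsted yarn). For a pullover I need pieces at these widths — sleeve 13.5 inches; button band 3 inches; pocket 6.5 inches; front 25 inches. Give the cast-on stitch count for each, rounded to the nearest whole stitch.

Rate = 18/3.5 = 5.143 sts per in.
sleeve: 13.5 × 5.143 = 69.43 → 69.
button band: 3 × 5.143 = 15.43 → 15.
pocket: 6.5 × 5.143 = 33.43 → 33.
front: 25 × 5.143 = 128.57 → 129.

sleeve 69; button band 15; pocket 33; front 129.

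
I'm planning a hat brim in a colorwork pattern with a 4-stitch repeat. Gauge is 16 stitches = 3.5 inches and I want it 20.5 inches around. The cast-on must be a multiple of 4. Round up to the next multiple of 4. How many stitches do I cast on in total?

CO 96 sts.

16 / 3.5 = 4.571 sts per inch.
20.5 × 4.571 = 93.71 sts.
Next multiple of 4: 96.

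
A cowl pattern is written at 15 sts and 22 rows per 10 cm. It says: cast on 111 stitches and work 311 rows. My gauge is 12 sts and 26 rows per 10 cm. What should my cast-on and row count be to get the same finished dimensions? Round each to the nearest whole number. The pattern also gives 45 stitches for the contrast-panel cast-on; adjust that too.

Cast on 89 stitches; work 368 rows; contrast-panel cast-on 36 stitches.

Stitches: 111 × 12/15 = 88.80 → 89.
Rows: 311 × 26/22 = 367.55 → 368.
contrast-panel cast-on: 45 × 12/15 = 36.00 → 36.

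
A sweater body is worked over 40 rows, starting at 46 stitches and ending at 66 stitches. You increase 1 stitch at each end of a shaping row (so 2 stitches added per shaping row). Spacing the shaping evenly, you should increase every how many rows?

Stitches to add: |66 − 46| = 20.
Shaping rows needed: 20 / 2 = 10.
40 rows / 10 = every 4 rows.

Increase every 4th row.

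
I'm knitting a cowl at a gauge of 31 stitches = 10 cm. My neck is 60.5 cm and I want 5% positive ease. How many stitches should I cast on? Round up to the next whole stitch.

197 stitches.

Finished = 60.5 × 1.05 = 63.52 cm.
31 / 10 = 3.1 sts per cm.
63.52 × 3.1 = 196.93 sts.
→ 197 sts.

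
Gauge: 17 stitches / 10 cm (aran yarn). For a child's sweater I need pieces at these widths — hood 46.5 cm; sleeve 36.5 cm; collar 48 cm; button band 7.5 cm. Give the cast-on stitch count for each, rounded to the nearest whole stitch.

hood 79; sleeve 62; collar 82; button band 13.

Rate = 17/10 = 1.7 sts per cm.
hood: 46.5 × 1.7 = 79.05 → 79.
sleeve: 36.5 × 1.7 = 62.05 → 62.
collar: 48 × 1.7 = 81.60 → 82.
button band: 7.5 × 1.7 = 12.75 → 13.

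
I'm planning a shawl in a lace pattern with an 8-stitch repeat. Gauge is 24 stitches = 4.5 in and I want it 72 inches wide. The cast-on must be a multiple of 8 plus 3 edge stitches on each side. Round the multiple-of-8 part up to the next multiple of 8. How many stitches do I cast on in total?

24 / 4.5 = 5.333 sts per inch.
72 × 5.333 = 384.00 sts.
Less 6 edge sts → 378.00 for the repeat.
Next multiple of 8: 384.
Add back 6 edge sts → 390.

CO 390 sts.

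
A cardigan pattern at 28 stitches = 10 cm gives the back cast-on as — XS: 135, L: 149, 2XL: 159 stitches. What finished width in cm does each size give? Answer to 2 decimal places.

XS 48.21 cm; L 53.21 cm; 2XL 56.79 cm.

28/10 = 2.8 sts per cm.
XS: 135 / 2.8 = 48.214 → 48.21 cm.
L: 149 / 2.8 = 53.214 → 53.21 cm.
2XL: 159 / 2.8 = 56.786 → 56.79 cm.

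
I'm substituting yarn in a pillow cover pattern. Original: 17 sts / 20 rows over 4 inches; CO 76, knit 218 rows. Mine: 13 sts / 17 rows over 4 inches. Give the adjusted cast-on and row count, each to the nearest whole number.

Cast on 58 stitches; work 185 rows.

Stitches: 76 × 13/17 = 58.12 → 58.
Rows: 218 × 17/20 = 185.30 → 185.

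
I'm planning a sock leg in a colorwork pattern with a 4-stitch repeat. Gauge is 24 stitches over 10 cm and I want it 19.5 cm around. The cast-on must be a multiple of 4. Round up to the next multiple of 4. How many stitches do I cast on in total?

24 / 10 = 2.4 sts per cm.
19.5 × 2.4 = 46.80 sts.
Next multiple of 4: 48.

Cast on 48 stitches.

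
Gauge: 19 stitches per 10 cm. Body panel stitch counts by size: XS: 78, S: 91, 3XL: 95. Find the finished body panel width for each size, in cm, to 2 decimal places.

XS 41.05 cm; S 47.89 cm; 3XL 50.00 cm.

19/10 = 1.9 sts per cm.
XS: 78 / 1.9 = 41.053 → 41.05 cm.
S: 91 / 1.9 = 47.895 → 47.89 cm.
3XL: 95 / 1.9 = 50.000 → 50.00 cm.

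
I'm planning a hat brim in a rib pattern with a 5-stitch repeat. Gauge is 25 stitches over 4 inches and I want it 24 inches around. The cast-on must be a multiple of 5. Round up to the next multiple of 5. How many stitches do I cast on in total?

25 / 4 = 6.25 sts per inch.
24 × 6.25 = 150.00 sts.
Next multiple of 5: 150.

CO 150 sts.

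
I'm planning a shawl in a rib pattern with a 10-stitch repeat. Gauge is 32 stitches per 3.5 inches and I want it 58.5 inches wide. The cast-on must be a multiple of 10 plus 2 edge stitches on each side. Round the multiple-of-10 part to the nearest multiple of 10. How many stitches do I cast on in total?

32 / 3.5 = 9.143 sts per inch.
58.5 × 9.143 = 534.86 sts.
Less 4 edge sts → 530.86 for the repeat.
Nearest multiple of 10: 530.
Add back 4 edge sts → 534.

534 stitches.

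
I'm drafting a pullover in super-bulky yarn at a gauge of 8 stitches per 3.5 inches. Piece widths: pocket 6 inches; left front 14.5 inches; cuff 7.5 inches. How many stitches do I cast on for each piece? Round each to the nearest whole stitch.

pocket 14; left front 33; cuff 17.

Rate = 8/3.5 = 2.286 sts per in.
pocket: 6 × 2.286 = 13.71 → 14.
left front: 14.5 × 2.286 = 33.14 → 33.
cuff: 7.5 × 2.286 = 17.14 → 17.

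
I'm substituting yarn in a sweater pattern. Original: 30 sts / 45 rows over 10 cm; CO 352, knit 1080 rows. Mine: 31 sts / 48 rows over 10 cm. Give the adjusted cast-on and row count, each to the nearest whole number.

Stitches: 352 × 31/30 = 363.73 → 364.
Rows: 1080 × 48/45 = 1152.00 → 1152.

Cast on 364 stitches; work 1152 rows.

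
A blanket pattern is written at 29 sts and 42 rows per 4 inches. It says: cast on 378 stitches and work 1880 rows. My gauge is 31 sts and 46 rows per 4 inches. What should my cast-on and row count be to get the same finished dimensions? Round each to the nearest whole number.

Stitches: 378 × 31/29 = 404.07 → 404.
Rows: 1880 × 46/42 = 2059.05 → 2059.

Cast on 404 stitches; work 2059 rows.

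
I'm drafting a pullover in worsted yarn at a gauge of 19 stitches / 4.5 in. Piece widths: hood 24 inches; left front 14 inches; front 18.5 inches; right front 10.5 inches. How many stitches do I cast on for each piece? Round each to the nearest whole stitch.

Rate = 19/4.5 = 4.222 sts per in.
hood: 24 × 4.222 = 101.33 → 101.
left front: 14 × 4.222 = 59.11 → 59.
front: 18.5 × 4.222 = 78.11 → 78.
right front: 10.5 × 4.222 = 44.33 → 44.

hood 101; left front 59; front 78; right front 44.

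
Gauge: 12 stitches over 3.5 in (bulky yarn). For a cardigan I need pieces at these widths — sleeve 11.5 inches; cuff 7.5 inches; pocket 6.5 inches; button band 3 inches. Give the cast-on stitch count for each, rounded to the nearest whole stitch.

Rate = 12/3.5 = 3.429 sts per in.
sleeve: 11.5 × 3.429 = 39.43 → 39.
cuff: 7.5 × 3.429 = 25.71 → 26.
pocket: 6.5 × 3.429 = 22.29 → 22.
button band: 3 × 3.429 = 10.29 → 10.

sleeve 39; cuff 26; pocket 22; button band 10.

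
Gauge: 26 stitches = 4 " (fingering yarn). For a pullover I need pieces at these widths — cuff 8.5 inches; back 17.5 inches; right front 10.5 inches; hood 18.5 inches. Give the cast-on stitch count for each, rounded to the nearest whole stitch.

cuff 55; back 114; right front 68; hood 120.

Rate = 26/4 = 6.5 sts per in.
cuff: 8.5 × 6.5 = 55.25 → 55.
back: 17.5 × 6.5 = 113.75 → 114.
right front: 10.5 × 6.5 = 68.25 → 68.
hood: 18.5 × 6.5 = 120.25 → 120.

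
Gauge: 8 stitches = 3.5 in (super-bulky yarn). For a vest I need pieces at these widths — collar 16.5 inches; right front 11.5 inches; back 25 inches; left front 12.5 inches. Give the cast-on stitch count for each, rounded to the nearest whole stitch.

collar 38; right front 26; back 57; left front 29.

Rate = 8/3.5 = 2.286 sts per in.
collar: 16.5 × 2.286 = 37.71 → 38.
right front: 11.5 × 2.286 = 26.29 → 26.
back: 25 × 2.286 = 57.14 → 57.
left front: 12.5 × 2.286 = 28.57 → 29.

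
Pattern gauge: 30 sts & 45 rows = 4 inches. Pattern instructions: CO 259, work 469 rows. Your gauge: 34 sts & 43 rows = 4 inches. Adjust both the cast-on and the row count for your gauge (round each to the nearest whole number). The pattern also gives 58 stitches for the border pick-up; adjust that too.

Stitches: 259 × 34/30 = 293.53 → 294.
Rows: 469 × 43/45 = 448.16 → 448.
border pick-up: 58 × 34/30 = 65.73 → 66.

Cast on 294 stitches; work 448 rows; border pick-up 66 stitches.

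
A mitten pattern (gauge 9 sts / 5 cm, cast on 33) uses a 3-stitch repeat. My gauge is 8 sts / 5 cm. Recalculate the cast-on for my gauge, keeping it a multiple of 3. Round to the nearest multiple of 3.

33 × 8 / 9 = 29.33.
Nearest multiple of 3: 30.

30 stitches.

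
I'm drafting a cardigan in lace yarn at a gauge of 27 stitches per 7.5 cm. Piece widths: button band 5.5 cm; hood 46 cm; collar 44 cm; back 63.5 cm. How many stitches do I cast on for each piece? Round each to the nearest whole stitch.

button band 20; hood 166; collar 158; back 229.

Rate = 27/7.5 = 3.6 sts per cm.
button band: 5.5 × 3.6 = 19.80 → 20.
hood: 46 × 3.6 = 165.60 → 166.
collar: 44 × 3.6 = 158.40 → 158.
back: 63.5 × 3.6 = 228.60 → 229.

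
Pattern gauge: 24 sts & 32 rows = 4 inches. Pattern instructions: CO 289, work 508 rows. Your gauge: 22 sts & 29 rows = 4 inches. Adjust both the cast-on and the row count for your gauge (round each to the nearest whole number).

Stitches: 289 × 22/24 = 264.92 → 265.
Rows: 508 × 29/32 = 460.38 → 460.

Cast on 265 stitches; work 460 rows.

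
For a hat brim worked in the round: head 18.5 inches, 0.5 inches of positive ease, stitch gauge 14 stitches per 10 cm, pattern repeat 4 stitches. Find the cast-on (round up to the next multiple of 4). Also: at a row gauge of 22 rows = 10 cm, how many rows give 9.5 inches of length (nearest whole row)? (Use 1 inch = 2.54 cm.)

Cast on 68 stitches; work 53 rows.

Finished = 18.5 + 0.5 = 19 inches.
19 inches × 2.54 = 48.26 cm.
14/10 = 1.4 sts per cm; 48.26 × 1.4 = 67.56 sts.
Next multiple of 4 → 68.
9.5 inches = 24.13 cm; × 2.2 = 53.09 → 53 rows.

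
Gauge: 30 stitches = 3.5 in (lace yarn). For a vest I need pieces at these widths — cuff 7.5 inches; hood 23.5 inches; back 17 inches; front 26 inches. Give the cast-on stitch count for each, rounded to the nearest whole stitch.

cuff 64; hood 201; back 146; front 223.

Rate = 30/3.5 = 8.571 sts per in.
cuff: 7.5 × 8.571 = 64.29 → 64.
hood: 23.5 × 8.571 = 201.43 → 201.
back: 17 × 8.571 = 145.71 → 146.
front: 26 × 8.571 = 222.86 → 223.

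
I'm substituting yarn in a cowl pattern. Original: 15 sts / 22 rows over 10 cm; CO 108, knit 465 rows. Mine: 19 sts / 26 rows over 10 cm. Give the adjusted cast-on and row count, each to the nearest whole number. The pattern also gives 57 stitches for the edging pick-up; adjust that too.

Stitches: 108 × 19/15 = 136.80 → 137.
Rows: 465 × 26/22 = 549.55 → 550.
edging pick-up: 57 × 19/15 = 72.20 → 72.

Cast on 137 stitches; work 550 rows; edging pick-up 72 stitches.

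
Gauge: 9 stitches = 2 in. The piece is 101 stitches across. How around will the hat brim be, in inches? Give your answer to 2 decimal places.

22.44 inches.

9 stitches / 2 inch = 4.5 stitches per inch.
101 / 4.5 = 22.444 inches.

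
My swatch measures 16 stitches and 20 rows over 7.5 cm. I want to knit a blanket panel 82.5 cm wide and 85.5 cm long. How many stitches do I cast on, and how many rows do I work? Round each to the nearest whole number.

Stitch gauge = 16/7.5 = 2.133 sts/cm; 82.5 × 2.133 = 176.00 → 176 sts.
Row gauge = 20/7.5 = 2.667 rows/cm; 85.5 × 2.667 = 228.00 → 228 rows.

Cast on 176 stitches and work 228 rows.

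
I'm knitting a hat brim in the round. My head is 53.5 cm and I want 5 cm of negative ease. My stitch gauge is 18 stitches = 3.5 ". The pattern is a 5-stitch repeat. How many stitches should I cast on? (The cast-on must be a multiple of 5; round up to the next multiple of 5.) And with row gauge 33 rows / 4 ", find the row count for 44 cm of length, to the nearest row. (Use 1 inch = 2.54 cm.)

Finished = 53.5 − 5 = 48.5 cm.
48.5 cm × 1/2.54 = 19.09 inches.
18/3.5 = 5.143 sts per in; 19.09 × 5.143 = 98.20 sts.
Next multiple of 5 → 100.
44 cm = 17.32 inches; × 8.25 = 142.91 → 143 rows.

Cast on 100 stitches; work 143 rows.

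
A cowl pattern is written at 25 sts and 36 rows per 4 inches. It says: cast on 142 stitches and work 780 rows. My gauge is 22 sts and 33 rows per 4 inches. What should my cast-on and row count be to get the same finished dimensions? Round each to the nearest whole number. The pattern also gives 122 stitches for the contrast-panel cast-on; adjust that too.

Stitches: 142 × 22/25 = 124.96 → 125.
Rows: 780 × 33/36 = 715.00 → 715.
contrast-panel cast-on: 122 × 22/25 = 107.36 → 107.

Cast on 125 stitches; work 715 rows; contrast-panel cast-on 107 stitches.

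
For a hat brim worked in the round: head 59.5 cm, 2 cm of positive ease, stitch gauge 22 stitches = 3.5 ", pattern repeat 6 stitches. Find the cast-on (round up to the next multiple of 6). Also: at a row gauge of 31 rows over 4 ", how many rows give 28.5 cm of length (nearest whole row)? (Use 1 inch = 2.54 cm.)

Finished = 59.5 + 2 = 61.5 cm.
61.5 cm × 1/2.54 = 24.21 inches.
22/3.5 = 6.286 sts per in; 24.21 × 6.286 = 152.19 sts.
Next multiple of 6 → 156.
28.5 cm = 11.22 inches; × 7.75 = 86.96 → 87 rows.

Cast on 156 stitches; work 87 rows.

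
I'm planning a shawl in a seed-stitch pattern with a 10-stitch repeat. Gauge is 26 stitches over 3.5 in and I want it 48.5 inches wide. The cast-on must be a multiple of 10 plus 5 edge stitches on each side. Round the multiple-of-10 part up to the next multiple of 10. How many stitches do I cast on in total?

26 / 3.5 = 7.429 sts per inch.
48.5 × 7.429 = 360.29 sts.
Less 10 edge sts → 350.29 for the repeat.
Next multiple of 10: 360.
Add back 10 edge sts → 370.

370 stitches.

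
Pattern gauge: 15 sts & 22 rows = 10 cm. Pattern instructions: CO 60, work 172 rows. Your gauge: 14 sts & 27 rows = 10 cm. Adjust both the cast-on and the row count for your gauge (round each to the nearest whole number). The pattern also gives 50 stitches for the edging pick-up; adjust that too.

Stitches: 60 × 14/15 = 56.00 → 56.
Rows: 172 × 27/22 = 211.09 → 211.
edging pick-up: 50 × 14/15 = 46.67 → 47.

Cast on 56 stitches; work 211 rows; edging pick-up 47 stitches.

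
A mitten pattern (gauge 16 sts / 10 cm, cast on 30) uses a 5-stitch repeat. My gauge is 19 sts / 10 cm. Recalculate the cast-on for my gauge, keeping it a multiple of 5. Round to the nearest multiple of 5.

30 × 19 / 16 = 35.62.
Nearest multiple of 5: 35.

Cast on 35 stitches.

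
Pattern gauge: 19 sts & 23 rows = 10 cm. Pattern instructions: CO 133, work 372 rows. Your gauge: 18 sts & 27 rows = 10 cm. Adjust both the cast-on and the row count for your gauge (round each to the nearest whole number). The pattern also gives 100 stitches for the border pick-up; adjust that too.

Stitches: 133 × 18/19 = 126.00 → 126.
Rows: 372 × 27/23 = 436.70 → 437.
border pick-up: 100 × 18/19 = 94.74 → 95.

Cast on 126 stitches; work 437 rows; border pick-up 95 stitches.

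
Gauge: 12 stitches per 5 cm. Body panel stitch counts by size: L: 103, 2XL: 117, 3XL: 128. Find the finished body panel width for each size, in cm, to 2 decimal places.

L 42.92 cm; 2XL 48.75 cm; 3XL 53.33 cm.

12/5 = 2.4 sts per cm.
L: 103 / 2.4 = 42.917 → 42.92 cm.
2XL: 117 / 2.4 = 48.750 → 48.75 cm.
3XL: 128 / 2.4 = 53.333 → 53.33 cm.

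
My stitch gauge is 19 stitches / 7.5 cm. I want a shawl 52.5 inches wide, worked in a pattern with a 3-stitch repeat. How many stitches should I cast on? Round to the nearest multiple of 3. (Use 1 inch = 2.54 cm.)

52.5 in = 52.5 × 2.54 = 133.35 cm.
19 / 7.5 = 2.533 sts/cm.
133.35 × 2.533 = 337.82 sts.
→ 339.

CO 339 sts.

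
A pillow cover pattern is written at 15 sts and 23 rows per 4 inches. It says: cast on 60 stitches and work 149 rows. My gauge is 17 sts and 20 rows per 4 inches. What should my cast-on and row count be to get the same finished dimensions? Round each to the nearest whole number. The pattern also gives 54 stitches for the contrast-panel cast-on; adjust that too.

Cast on 68 stitches; work 130 rows; contrast-panel cast-on 61 stitches.

Stitches: 60 × 17/15 = 68.00 → 68.
Rows: 149 × 20/23 = 129.57 → 130.
contrast-panel cast-on: 54 × 17/15 = 61.20 → 61.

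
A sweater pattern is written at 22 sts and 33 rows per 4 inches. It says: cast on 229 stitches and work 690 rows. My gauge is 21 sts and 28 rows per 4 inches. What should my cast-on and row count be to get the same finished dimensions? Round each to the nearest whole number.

Stitches: 229 × 21/22 = 218.59 → 219.
Rows: 690 × 28/33 = 585.45 → 585.

Cast on 219 stitches; work 585 rows.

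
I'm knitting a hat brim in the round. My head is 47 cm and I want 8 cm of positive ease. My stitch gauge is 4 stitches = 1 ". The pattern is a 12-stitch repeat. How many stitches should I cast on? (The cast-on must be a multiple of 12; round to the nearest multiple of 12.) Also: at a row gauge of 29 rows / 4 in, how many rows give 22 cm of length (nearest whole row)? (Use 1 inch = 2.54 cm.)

Cast on 84 stitches; work 63 rows.

Finished = 47 + 8 = 55 cm.
55 cm × 1/2.54 = 21.65 inches.
4/1 = 4 sts per in; 21.65 × 4 = 86.61 sts.
Nearest multiple of 12 → 84.
22 cm = 8.66 inches; × 7.25 = 62.80 → 63 rows.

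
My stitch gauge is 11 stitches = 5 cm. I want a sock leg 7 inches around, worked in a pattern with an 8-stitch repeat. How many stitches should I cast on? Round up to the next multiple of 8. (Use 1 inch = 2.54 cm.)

7 in = 7 × 2.54 = 17.78 cm.
11 / 5 = 2.2 sts/cm.
17.78 × 2.2 = 39.12 sts.
→ 40.

CO 40 sts.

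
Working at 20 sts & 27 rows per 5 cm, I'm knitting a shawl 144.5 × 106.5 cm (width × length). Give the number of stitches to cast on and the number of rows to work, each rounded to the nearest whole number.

Cast on 578 stitches and work 575 rows.

Stitch gauge = 20/5 = 4 sts/cm; 144.5 × 4 = 578.00 → 578 sts.
Row gauge = 27/5 = 5.4 rows/cm; 106.5 × 5.4 = 575.10 → 575 rows.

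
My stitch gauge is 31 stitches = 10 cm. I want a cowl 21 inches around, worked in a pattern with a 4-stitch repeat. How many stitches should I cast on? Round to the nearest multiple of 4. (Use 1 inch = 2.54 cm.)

CO 164 sts.

21 in = 21 × 2.54 = 53.34 cm.
31 / 10 = 3.1 sts/cm.
53.34 × 3.1 = 165.35 sts.
→ 164.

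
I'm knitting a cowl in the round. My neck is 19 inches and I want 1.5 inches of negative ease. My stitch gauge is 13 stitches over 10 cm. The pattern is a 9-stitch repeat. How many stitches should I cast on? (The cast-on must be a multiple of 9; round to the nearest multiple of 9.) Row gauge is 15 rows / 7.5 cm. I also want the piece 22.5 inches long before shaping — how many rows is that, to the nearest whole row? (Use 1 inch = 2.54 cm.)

Finished = 19 − 1.5 = 17.5 inches.
17.5 inches × 2.54 = 44.45 cm.
13/10 = 1.3 sts per cm; 44.45 × 1.3 = 57.78 sts.
Nearest multiple of 9 → 54.
22.5 inches = 57.15 cm; × 2 = 114.30 → 114 rows.

Cast on 54 stitches; work 114 rows.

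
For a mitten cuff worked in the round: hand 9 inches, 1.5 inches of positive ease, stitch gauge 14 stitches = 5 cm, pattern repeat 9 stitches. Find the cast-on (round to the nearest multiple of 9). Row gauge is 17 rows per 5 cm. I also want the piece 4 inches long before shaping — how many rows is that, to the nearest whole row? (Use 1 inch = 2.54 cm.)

Cast on 72 stitches; work 35 rows.

Finished = 9 + 1.5 = 10.5 inches.
10.5 inches × 2.54 = 26.67 cm.
14/5 = 2.8 sts per cm; 26.67 × 2.8 = 74.68 sts.
Nearest multiple of 9 → 72.
4 inches = 10.16 cm; × 3.4 = 34.54 → 35 rows.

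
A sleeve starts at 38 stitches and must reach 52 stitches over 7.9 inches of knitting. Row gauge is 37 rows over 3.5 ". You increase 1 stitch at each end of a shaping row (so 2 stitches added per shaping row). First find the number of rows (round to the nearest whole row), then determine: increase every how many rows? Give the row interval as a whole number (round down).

Rows = 7.9 × 10.571 = 83.5 → 84 rows.
Stitches to add: 14 → 7 shaping rows (at 2 st each).
84 / 7 = 12.00 → every 12 rows.

Increase every 12th row.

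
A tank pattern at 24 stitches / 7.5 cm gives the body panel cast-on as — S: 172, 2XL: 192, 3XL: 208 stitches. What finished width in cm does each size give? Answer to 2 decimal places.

S 53.75 cm; 2XL 60.00 cm; 3XL 65.00 cm.

24/7.5 = 3.2 sts per cm.
S: 172 / 3.2 = 53.750 → 53.75 cm.
2XL: 192 / 3.2 = 60.000 → 60.00 cm.
3XL: 208 / 3.2 = 65.000 → 65.00 cm.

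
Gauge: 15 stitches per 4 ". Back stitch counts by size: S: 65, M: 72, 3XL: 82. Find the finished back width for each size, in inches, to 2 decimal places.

S 17.33 inches; M 19.20 inches; 3XL 21.87 inches.

15/4 = 3.75 sts per in.
S: 65 / 3.75 = 17.333 → 17.33 in.
M: 72 / 3.75 = 19.200 → 19.20 in.
3XL: 82 / 3.75 = 21.867 → 21.87 in.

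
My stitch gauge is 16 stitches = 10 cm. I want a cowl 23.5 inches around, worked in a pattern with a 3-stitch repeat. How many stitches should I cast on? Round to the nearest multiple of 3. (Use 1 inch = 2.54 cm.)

96 stitches.

23.5 in = 23.5 × 2.54 = 59.69 cm.
16 / 10 = 1.6 sts/cm.
59.69 × 1.6 = 95.50 sts.
→ 96.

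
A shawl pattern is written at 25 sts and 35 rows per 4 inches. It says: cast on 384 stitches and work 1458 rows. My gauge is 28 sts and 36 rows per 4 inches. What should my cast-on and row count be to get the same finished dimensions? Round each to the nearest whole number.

Cast on 430 stitches; work 1500 rows.

Stitches: 384 × 28/25 = 430.08 → 430.
Rows: 1458 × 36/35 = 1499.66 → 1500.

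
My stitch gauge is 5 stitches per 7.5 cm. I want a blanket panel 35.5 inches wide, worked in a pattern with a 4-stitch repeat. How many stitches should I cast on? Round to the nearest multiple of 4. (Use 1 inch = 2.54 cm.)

60 stitches.

35.5 in = 35.5 × 2.54 = 90.17 cm.
5 / 7.5 = 0.667 sts/cm.
90.17 × 0.667 = 60.11 sts.
→ 60.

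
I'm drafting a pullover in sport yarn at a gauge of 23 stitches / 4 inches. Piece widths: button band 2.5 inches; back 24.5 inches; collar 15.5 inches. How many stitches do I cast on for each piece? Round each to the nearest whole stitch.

button band 14; back 141; collar 89.

Rate = 23/4 = 5.75 sts per in.
button band: 2.5 × 5.75 = 14.38 → 14.
back: 24.5 × 5.75 = 140.88 → 141.
collar: 15.5 × 5.75 = 89.12 → 89.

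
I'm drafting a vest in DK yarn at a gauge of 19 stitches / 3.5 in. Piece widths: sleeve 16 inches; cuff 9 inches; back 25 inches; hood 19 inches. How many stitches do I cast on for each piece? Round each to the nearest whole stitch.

sleeve 87; cuff 49; back 136; hood 103.

Rate = 19/3.5 = 5.429 sts per in.
sleeve: 16 × 5.429 = 86.86 → 87.
cuff: 9 × 5.429 = 48.86 → 49.
back: 25 × 5.429 = 135.71 → 136.
hood: 19 × 5.429 = 103.14 → 103.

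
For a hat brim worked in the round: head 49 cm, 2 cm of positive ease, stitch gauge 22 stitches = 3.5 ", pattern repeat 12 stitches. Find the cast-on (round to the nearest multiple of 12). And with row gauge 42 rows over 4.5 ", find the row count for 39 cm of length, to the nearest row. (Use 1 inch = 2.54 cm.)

Finished = 49 + 2 = 51 cm.
51 cm × 1/2.54 = 20.08 inches.
22/3.5 = 6.286 sts per in; 20.08 × 6.286 = 126.21 sts.
Nearest multiple of 12 → 132.
39 cm = 15.35 inches; × 9.333 = 143.31 → 143 rows.

Cast on 132 stitches; work 143 rows.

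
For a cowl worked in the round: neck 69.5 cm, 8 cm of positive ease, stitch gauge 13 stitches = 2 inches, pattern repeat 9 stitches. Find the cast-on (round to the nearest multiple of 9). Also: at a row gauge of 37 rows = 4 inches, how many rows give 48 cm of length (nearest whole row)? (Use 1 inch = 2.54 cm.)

Cast on 198 stitches; work 175 rows.

Finished = 69.5 + 8 = 77.5 cm.
77.5 cm × 1/2.54 = 30.51 inches.
13/2 = 6.5 sts per in; 30.51 × 6.5 = 198.33 sts.
Nearest multiple of 9 → 198.
48 cm = 18.90 inches; × 9.25 = 174.80 → 175 rows.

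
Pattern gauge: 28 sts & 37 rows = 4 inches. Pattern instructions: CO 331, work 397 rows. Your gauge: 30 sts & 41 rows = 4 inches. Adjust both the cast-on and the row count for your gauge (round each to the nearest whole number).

Cast on 355 stitches; work 440 rows.

Stitches: 331 × 30/28 = 354.64 → 355.
Rows: 397 × 41/37 = 439.92 → 440.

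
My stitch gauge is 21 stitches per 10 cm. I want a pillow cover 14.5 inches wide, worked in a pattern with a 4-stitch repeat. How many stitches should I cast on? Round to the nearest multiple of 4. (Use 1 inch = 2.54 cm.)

CO 76 sts.

14.5 in = 14.5 × 2.54 = 36.83 cm.
21 / 10 = 2.1 sts/cm.
36.83 × 2.1 = 77.34 sts.
→ 76.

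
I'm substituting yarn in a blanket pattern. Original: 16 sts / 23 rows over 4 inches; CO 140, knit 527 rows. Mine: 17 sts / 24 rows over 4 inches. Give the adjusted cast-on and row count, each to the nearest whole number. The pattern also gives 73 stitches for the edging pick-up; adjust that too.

Stitches: 140 × 17/16 = 148.75 → 149.
Rows: 527 × 24/23 = 549.91 → 550.
edging pick-up: 73 × 17/16 = 77.56 → 78.

Cast on 149 stitches; work 550 rows; edging pick-up 78 stitches.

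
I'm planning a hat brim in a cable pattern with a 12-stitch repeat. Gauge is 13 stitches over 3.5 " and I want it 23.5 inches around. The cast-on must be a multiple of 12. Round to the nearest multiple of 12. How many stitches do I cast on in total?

13 / 3.5 = 3.714 sts per inch.
23.5 × 3.714 = 87.29 sts.
Nearest multiple of 12: 84.

Cast on 84 stitches.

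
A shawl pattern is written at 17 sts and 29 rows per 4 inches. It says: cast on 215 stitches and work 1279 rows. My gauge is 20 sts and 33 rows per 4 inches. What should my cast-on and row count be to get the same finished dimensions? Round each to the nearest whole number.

Stitches: 215 × 20/17 = 252.94 → 253.
Rows: 1279 × 33/29 = 1455.41 → 1455.

Cast on 253 stitches; work 1455 rows.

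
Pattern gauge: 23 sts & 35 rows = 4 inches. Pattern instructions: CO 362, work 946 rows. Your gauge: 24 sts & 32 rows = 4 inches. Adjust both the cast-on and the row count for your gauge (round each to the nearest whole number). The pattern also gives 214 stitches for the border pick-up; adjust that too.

Stitches: 362 × 24/23 = 377.74 → 378.
Rows: 946 × 32/35 = 864.91 → 865.
border pick-up: 214 × 24/23 = 223.30 → 223.

Cast on 378 stitches; work 865 rows; border pick-up 223 stitches.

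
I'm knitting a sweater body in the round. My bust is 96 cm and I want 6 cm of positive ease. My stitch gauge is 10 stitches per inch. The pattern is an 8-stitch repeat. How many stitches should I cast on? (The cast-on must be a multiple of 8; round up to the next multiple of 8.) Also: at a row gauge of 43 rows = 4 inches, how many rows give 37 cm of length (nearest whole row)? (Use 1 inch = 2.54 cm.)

Cast on 408 stitches; work 157 rows.

Finished = 96 + 6 = 102 cm.
102 cm × 1/2.54 = 40.16 inches.
10/1 = 10 sts per in; 40.16 × 10 = 401.57 sts.
Next multiple of 8 → 408.
37 cm = 14.57 inches; × 10.75 = 156.59 → 157 rows.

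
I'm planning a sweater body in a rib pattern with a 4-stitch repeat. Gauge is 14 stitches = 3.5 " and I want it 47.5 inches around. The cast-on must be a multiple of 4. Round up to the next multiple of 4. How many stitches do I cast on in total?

192 stitches.

14 / 3.5 = 4 sts per inch.
47.5 × 4 = 190.00 sts.
Next multiple of 4: 192.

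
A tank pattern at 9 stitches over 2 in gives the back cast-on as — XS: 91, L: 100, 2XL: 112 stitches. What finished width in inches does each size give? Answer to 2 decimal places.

9/2 = 4.5 sts per in.
XS: 91 / 4.5 = 20.222 → 20.22 in.
L: 100 / 4.5 = 22.222 → 22.22 in.
2XL: 112 / 4.5 = 24.889 → 24.89 in.

XS 20.22 inches; L 22.22 inches; 2XL 24.89 inches.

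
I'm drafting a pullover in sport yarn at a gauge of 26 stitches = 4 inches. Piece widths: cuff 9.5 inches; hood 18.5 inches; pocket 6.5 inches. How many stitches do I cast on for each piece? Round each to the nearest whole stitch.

Rate = 26/4 = 6.5 sts per in.
cuff: 9.5 × 6.5 = 61.75 → 62.
hood: 18.5 × 6.5 = 120.25 → 120.
pocket: 6.5 × 6.5 = 42.25 → 42.

cuff 62; hood 120; pocket 42.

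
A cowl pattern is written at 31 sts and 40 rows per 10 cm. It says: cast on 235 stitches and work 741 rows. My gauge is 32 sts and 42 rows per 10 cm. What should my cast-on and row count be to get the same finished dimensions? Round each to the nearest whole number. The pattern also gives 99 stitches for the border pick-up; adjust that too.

Stitches: 235 × 32/31 = 242.58 → 243.
Rows: 741 × 42/40 = 778.05 → 778.
border pick-up: 99 × 32/31 = 102.19 → 102.

Cast on 243 stitches; work 778 rows; border pick-up 102 stitches.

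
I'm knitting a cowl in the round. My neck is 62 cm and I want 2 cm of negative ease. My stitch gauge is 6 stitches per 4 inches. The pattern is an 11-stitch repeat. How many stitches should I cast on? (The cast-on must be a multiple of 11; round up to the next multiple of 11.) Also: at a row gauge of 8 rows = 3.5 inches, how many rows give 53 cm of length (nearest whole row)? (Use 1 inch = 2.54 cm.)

Finished = 62 − 2 = 60 cm.
60 cm × 1/2.54 = 23.62 inches.
6/4 = 1.5 sts per in; 23.62 × 1.5 = 35.43 sts.
Next multiple of 11 → 44.
53 cm = 20.87 inches; × 2.286 = 47.69 → 48 rows.

Cast on 44 stitches; work 48 rows.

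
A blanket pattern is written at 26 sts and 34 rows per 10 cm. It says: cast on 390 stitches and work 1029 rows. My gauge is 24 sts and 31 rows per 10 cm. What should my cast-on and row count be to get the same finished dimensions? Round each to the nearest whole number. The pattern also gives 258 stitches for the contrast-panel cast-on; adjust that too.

Stitches: 390 × 24/26 = 360.00 → 360.
Rows: 1029 × 31/34 = 938.21 → 938.
contrast-panel cast-on: 258 × 24/26 = 238.15 → 238.

Cast on 360 stitches; work 938 rows; contrast-panel cast-on 238 stitches.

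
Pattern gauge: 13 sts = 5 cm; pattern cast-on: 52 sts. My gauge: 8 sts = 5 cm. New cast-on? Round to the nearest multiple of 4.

CO 32 sts.

Scale factor = 8 / 13 = 0.615.
52 × 8 / 13 = 32.00 sts.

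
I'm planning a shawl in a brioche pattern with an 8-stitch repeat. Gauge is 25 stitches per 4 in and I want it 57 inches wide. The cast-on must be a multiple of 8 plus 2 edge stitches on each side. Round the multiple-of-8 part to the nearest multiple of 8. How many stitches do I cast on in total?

CO 356 sts.

25 / 4 = 6.25 sts per inch.
57 × 6.25 = 356.25 sts.
Less 4 edge sts → 352.25 for the repeat.
Nearest multiple of 8: 352.
Add back 4 edge sts → 356.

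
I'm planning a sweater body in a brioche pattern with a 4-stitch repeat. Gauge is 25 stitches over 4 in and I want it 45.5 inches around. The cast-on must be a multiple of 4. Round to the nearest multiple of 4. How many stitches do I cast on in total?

25 / 4 = 6.25 sts per inch.
45.5 × 6.25 = 284.38 sts.
Nearest multiple of 4: 284.

284 stitches.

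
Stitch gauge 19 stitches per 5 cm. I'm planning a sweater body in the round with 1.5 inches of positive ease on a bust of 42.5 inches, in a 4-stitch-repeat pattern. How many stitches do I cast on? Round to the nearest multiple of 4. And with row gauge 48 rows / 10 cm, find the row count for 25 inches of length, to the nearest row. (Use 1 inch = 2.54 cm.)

Finished = 42.5 + 1.5 = 44 inches.
44 inches × 2.54 = 111.76 cm.
19/5 = 3.8 sts per cm; 111.76 × 3.8 = 424.69 sts.
Nearest multiple of 4 → 424.
25 inches = 63.50 cm; × 4.8 = 304.80 → 305 rows.

Cast on 424 stitches; work 305 rows.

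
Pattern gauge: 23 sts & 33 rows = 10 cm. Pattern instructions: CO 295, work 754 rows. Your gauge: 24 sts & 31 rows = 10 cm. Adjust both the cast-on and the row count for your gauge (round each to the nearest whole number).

Stitches: 295 × 24/23 = 307.83 → 308.
Rows: 754 × 31/33 = 708.30 → 708.

Cast on 308 stitches; work 708 rows.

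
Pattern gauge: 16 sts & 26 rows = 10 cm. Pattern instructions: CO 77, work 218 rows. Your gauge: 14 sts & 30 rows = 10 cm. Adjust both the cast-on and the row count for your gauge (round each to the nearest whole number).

Stitches: 77 × 14/16 = 67.38 → 67.
Rows: 218 × 30/26 = 251.54 → 252.

Cast on 67 stitches; work 252 rows.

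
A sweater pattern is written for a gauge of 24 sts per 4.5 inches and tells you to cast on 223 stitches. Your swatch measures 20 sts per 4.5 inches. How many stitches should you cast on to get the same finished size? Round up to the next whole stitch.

186 stitches.

Scale factor = 20 / 24 = 0.833.
223 × 20 / 24 = 185.83 sts.
→ 186 sts.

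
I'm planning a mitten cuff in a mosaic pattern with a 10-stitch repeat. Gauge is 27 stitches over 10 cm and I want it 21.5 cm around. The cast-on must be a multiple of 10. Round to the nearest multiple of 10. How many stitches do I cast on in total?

Cast on 60 stitches.

27 / 10 = 2.7 sts per cm.
21.5 × 2.7 = 58.05 sts.
Nearest multiple of 10: 60.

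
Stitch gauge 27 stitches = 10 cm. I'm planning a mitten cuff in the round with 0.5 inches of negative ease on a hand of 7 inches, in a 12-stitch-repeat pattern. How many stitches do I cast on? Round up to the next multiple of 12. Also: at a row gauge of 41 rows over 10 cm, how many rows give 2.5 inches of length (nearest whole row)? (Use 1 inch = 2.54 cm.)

Cast on 48 stitches; work 26 rows.

Finished = 7 − 0.5 = 6.5 inches.
6.5 inches × 2.54 = 16.51 cm.
27/10 = 2.7 sts per cm; 16.51 × 2.7 = 44.58 sts.
Next multiple of 12 → 48.
2.5 inches = 6.35 cm; × 4.1 = 26.04 → 26 rows.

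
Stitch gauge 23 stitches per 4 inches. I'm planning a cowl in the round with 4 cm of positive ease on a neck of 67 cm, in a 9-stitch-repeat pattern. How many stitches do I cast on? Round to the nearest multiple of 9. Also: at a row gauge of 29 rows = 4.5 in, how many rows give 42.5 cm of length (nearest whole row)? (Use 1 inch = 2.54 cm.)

Finished = 67 + 4 = 71 cm.
71 cm × 1/2.54 = 27.95 inches.
23/4 = 5.75 sts per in; 27.95 × 5.75 = 160.73 sts.
Nearest multiple of 9 → 162.
42.5 cm = 16.73 inches; × 6.444 = 107.83 → 108 rows.

Cast on 162 stitches; work 108 rows.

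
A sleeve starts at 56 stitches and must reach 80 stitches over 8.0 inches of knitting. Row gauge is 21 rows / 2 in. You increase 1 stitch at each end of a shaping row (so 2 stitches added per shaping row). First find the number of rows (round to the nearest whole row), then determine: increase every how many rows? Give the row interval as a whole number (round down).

Increase every 7th row.

Rows = 8.0 × 10.5 = 84.0 → 84 rows.
Stitches to add: 24 → 12 shaping rows (at 2 st each).
84 / 12 = 7.00 → every 7 rows.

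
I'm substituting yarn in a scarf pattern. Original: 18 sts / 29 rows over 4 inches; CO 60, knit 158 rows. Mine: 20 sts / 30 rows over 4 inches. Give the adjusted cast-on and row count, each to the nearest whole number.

Stitches: 60 × 20/18 = 66.67 → 67.
Rows: 158 × 30/29 = 163.45 → 163.

Cast on 67 stitches; work 163 rows.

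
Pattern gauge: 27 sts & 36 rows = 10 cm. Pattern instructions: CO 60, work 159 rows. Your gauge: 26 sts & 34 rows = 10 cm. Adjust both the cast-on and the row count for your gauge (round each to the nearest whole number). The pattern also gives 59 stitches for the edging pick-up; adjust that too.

Cast on 58 stitches; work 150 rows; edging pick-up 57 stitches.

Stitches: 60 × 26/27 = 57.78 → 58.
Rows: 159 × 34/36 = 150.17 → 150.
edging pick-up: 59 × 26/27 = 56.81 → 57.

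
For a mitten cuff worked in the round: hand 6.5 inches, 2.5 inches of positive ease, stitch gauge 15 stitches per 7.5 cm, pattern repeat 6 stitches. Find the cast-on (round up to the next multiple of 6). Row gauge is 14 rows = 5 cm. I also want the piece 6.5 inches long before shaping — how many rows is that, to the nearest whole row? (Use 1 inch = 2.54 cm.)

Finished = 6.5 + 2.5 = 9 inches.
9 inches × 2.54 = 22.86 cm.
15/7.5 = 2 sts per cm; 22.86 × 2 = 45.72 sts.
Next multiple of 6 → 48.
6.5 inches = 16.51 cm; × 2.8 = 46.23 → 46 rows.

Cast on 48 stitches; work 46 rows.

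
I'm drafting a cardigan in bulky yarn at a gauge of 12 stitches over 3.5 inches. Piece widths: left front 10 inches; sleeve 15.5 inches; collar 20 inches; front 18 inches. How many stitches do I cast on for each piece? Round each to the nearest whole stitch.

left front 34; sleeve 53; collar 69; front 62.

Rate = 12/3.5 = 3.429 sts per in.
left front: 10 × 3.429 = 34.29 → 34.
sleeve: 15.5 × 3.429 = 53.14 → 53.
collar: 20 × 3.429 = 68.57 → 69.
front: 18 × 3.429 = 61.71 → 62.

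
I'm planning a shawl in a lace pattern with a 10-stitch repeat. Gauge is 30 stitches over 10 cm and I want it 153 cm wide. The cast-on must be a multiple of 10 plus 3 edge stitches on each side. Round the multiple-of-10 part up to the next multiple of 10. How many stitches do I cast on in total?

466 stitches.

30 / 10 = 3 sts per cm.
153 × 3 = 459.00 sts.
Less 6 edge sts → 453.00 for the repeat.
Next multiple of 10: 460.
Add back 6 edge sts → 466.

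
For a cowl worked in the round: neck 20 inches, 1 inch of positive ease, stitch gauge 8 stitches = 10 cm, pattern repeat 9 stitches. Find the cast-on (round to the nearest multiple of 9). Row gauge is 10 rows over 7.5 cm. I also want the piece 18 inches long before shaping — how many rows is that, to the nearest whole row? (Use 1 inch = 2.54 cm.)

Cast on 45 stitches; work 61 rows.

Finished = 20 + 1 = 21 inches.
21 inches × 2.54 = 53.34 cm.
8/10 = 0.8 sts per cm; 53.34 × 0.8 = 42.67 sts.
Nearest multiple of 9 → 45.
18 inches = 45.72 cm; × 1.333 = 60.96 → 61 rows.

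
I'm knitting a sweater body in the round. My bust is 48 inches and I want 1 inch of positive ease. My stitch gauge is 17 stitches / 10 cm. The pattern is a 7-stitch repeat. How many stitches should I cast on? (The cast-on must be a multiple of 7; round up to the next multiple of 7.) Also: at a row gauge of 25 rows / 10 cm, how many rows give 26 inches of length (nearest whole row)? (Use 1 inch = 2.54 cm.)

Cast on 217 stitches; work 165 rows.

Finished = 48 + 1 = 49 inches.
49 inches × 2.54 = 124.46 cm.
17/10 = 1.7 sts per cm; 124.46 × 1.7 = 211.58 sts.
Next multiple of 7 → 217.
26 inches = 66.04 cm; × 2.5 = 165.10 → 165 rows.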